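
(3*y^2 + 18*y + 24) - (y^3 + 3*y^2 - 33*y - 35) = -y^3 + 51*y + 59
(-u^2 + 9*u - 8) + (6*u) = -u^2 + 15*u - 8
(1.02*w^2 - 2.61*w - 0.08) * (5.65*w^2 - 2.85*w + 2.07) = 5.763*w^4 - 17.6535*w^3 + 9.0979*w^2 - 5.1747*w - 0.1656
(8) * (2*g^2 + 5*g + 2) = 16*g^2 + 40*g + 16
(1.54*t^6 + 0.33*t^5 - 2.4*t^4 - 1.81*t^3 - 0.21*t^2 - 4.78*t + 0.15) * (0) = 0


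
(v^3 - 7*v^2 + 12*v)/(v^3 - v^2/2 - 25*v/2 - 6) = 2*v*(v - 3)/(2*v^2 + 7*v + 3)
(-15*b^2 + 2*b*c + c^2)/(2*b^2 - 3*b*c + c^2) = (-15*b^2 + 2*b*c + c^2)/(2*b^2 - 3*b*c + c^2)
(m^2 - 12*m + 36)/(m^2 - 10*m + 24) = (m - 6)/(m - 4)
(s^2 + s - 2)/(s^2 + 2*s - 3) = (s + 2)/(s + 3)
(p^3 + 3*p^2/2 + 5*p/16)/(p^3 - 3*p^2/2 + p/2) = (16*p^2 + 24*p + 5)/(8*(2*p^2 - 3*p + 1))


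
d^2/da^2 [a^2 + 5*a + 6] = 2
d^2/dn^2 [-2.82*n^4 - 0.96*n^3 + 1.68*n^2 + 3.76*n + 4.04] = -33.84*n^2 - 5.76*n + 3.36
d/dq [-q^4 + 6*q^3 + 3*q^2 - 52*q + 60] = -4*q^3 + 18*q^2 + 6*q - 52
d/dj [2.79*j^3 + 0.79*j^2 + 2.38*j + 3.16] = 8.37*j^2 + 1.58*j + 2.38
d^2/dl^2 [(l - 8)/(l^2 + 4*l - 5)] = 2*((4 - 3*l)*(l^2 + 4*l - 5) + 4*(l - 8)*(l + 2)^2)/(l^2 + 4*l - 5)^3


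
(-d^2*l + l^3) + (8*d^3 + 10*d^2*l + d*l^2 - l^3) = 8*d^3 + 9*d^2*l + d*l^2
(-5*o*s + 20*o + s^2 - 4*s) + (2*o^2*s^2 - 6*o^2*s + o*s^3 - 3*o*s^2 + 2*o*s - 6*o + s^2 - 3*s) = 2*o^2*s^2 - 6*o^2*s + o*s^3 - 3*o*s^2 - 3*o*s + 14*o + 2*s^2 - 7*s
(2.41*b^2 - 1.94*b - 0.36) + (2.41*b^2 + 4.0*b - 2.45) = 4.82*b^2 + 2.06*b - 2.81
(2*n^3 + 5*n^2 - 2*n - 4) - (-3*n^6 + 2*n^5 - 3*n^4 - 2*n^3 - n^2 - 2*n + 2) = 3*n^6 - 2*n^5 + 3*n^4 + 4*n^3 + 6*n^2 - 6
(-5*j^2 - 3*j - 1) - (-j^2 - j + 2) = -4*j^2 - 2*j - 3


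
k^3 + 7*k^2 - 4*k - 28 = (k - 2)*(k + 2)*(k + 7)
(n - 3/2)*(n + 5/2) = n^2 + n - 15/4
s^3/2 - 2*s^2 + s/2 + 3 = (s/2 + 1/2)*(s - 3)*(s - 2)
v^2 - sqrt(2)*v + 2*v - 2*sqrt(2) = (v + 2)*(v - sqrt(2))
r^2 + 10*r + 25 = (r + 5)^2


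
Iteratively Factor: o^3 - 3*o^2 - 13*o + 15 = (o - 5)*(o^2 + 2*o - 3) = (o - 5)*(o - 1)*(o + 3)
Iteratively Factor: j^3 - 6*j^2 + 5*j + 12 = (j - 4)*(j^2 - 2*j - 3) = (j - 4)*(j + 1)*(j - 3)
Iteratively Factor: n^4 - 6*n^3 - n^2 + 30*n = (n + 2)*(n^3 - 8*n^2 + 15*n) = (n - 3)*(n + 2)*(n^2 - 5*n) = (n - 5)*(n - 3)*(n + 2)*(n)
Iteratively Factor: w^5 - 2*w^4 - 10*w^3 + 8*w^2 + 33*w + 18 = (w + 1)*(w^4 - 3*w^3 - 7*w^2 + 15*w + 18) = (w + 1)*(w + 2)*(w^3 - 5*w^2 + 3*w + 9) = (w - 3)*(w + 1)*(w + 2)*(w^2 - 2*w - 3) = (w - 3)*(w + 1)^2*(w + 2)*(w - 3)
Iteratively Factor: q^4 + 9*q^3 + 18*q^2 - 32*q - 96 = (q + 3)*(q^3 + 6*q^2 - 32) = (q + 3)*(q + 4)*(q^2 + 2*q - 8) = (q + 3)*(q + 4)^2*(q - 2)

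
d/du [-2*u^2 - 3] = -4*u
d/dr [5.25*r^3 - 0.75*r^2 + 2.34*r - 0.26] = 15.75*r^2 - 1.5*r + 2.34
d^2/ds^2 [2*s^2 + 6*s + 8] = 4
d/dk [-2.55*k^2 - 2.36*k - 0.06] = -5.1*k - 2.36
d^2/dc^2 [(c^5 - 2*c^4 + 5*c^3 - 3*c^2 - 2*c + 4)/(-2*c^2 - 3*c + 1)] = 2*(-12*c^7 - 40*c^6 + 87*c^4 - 123*c^3 + 27*c^2 - 75*c - 35)/(8*c^6 + 36*c^5 + 42*c^4 - 9*c^3 - 21*c^2 + 9*c - 1)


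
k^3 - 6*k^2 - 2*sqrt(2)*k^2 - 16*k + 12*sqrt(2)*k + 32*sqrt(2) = (k - 8)*(k + 2)*(k - 2*sqrt(2))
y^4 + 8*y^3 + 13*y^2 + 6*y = y*(y + 1)^2*(y + 6)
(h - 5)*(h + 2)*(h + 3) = h^3 - 19*h - 30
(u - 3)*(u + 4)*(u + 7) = u^3 + 8*u^2 - 5*u - 84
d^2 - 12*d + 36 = (d - 6)^2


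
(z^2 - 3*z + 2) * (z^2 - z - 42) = z^4 - 4*z^3 - 37*z^2 + 124*z - 84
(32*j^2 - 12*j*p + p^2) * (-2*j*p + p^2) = -64*j^3*p + 56*j^2*p^2 - 14*j*p^3 + p^4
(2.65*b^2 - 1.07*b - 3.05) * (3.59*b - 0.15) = 9.5135*b^3 - 4.2388*b^2 - 10.789*b + 0.4575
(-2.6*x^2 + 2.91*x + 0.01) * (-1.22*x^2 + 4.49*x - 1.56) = 3.172*x^4 - 15.2242*x^3 + 17.1097*x^2 - 4.4947*x - 0.0156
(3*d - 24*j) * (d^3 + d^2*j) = 3*d^4 - 21*d^3*j - 24*d^2*j^2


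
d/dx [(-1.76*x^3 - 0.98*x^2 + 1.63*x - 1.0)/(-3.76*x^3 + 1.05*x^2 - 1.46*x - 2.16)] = (-5.5328*x^4 + 17.3968*x^3 - 0.155899999999999*x^2 + 6.3336*x - 4.9808)/(14.1376*x^6 - 7.896*x^5 + 12.0817*x^4 + 13.1772*x^3 - 2.4044*x^2 + 6.3072*x + 4.6656)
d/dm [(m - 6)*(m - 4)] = 2*m - 10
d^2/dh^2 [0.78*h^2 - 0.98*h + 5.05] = 1.56000000000000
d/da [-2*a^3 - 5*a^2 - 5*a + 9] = -6*a^2 - 10*a - 5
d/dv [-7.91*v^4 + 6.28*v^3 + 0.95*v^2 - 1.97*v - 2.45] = -31.64*v^3 + 18.84*v^2 + 1.9*v - 1.97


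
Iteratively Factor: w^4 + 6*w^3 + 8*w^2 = (w)*(w^3 + 6*w^2 + 8*w) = w*(w + 4)*(w^2 + 2*w) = w^2*(w + 4)*(w + 2)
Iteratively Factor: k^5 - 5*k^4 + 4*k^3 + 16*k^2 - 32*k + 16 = (k + 2)*(k^4 - 7*k^3 + 18*k^2 - 20*k + 8) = (k - 2)*(k + 2)*(k^3 - 5*k^2 + 8*k - 4) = (k - 2)*(k - 1)*(k + 2)*(k^2 - 4*k + 4) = (k - 2)^2*(k - 1)*(k + 2)*(k - 2)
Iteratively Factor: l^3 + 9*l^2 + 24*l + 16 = (l + 1)*(l^2 + 8*l + 16) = (l + 1)*(l + 4)*(l + 4)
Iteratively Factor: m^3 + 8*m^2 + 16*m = (m + 4)*(m^2 + 4*m) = m*(m + 4)*(m + 4)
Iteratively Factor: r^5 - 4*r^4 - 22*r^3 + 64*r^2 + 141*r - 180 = (r - 4)*(r^4 - 22*r^2 - 24*r + 45) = (r - 4)*(r - 1)*(r^3 + r^2 - 21*r - 45) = (r - 5)*(r - 4)*(r - 1)*(r^2 + 6*r + 9) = (r - 5)*(r - 4)*(r - 1)*(r + 3)*(r + 3)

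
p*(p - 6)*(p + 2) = p^3 - 4*p^2 - 12*p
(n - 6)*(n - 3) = n^2 - 9*n + 18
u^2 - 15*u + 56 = (u - 8)*(u - 7)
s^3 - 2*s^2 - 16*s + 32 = (s - 4)*(s - 2)*(s + 4)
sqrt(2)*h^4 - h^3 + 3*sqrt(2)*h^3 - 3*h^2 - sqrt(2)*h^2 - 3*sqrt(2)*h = h*(h + 3)*(h - sqrt(2))*(sqrt(2)*h + 1)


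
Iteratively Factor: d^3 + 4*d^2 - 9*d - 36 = (d + 3)*(d^2 + d - 12) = (d - 3)*(d + 3)*(d + 4)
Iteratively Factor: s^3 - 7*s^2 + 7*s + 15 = (s - 3)*(s^2 - 4*s - 5) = (s - 3)*(s + 1)*(s - 5)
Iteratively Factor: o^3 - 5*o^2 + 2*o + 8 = (o - 2)*(o^2 - 3*o - 4) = (o - 4)*(o - 2)*(o + 1)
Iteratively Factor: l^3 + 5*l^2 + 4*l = (l + 1)*(l^2 + 4*l) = l*(l + 1)*(l + 4)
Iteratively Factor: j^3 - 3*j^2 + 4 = (j + 1)*(j^2 - 4*j + 4) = (j - 2)*(j + 1)*(j - 2)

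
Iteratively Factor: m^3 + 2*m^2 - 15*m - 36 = (m - 4)*(m^2 + 6*m + 9) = (m - 4)*(m + 3)*(m + 3)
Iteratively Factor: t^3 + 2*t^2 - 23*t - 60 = (t + 3)*(t^2 - t - 20) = (t - 5)*(t + 3)*(t + 4)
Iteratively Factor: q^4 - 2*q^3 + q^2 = (q - 1)*(q^3 - q^2) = q*(q - 1)*(q^2 - q) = q*(q - 1)^2*(q)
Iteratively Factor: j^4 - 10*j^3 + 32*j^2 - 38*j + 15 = (j - 1)*(j^3 - 9*j^2 + 23*j - 15) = (j - 3)*(j - 1)*(j^2 - 6*j + 5) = (j - 3)*(j - 1)^2*(j - 5)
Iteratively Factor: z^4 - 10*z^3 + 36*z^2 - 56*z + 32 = (z - 2)*(z^3 - 8*z^2 + 20*z - 16) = (z - 2)^2*(z^2 - 6*z + 8) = (z - 4)*(z - 2)^2*(z - 2)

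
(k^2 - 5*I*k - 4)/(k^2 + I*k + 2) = (k - 4*I)/(k + 2*I)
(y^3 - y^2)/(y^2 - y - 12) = y^2*(1 - y)/(-y^2 + y + 12)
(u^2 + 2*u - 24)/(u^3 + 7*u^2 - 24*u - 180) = (u - 4)/(u^2 + u - 30)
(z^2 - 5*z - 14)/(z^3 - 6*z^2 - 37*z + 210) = (z + 2)/(z^2 + z - 30)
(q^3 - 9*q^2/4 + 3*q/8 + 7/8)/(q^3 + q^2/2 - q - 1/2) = (q - 7/4)/(q + 1)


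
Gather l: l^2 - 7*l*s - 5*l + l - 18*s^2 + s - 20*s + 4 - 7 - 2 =l^2 + l*(-7*s - 4) - 18*s^2 - 19*s - 5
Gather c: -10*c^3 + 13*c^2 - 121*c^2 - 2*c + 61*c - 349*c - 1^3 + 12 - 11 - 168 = -10*c^3 - 108*c^2 - 290*c - 168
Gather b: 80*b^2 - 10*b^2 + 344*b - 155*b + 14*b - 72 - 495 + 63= 70*b^2 + 203*b - 504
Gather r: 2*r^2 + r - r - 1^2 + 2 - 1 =2*r^2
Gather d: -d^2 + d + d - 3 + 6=-d^2 + 2*d + 3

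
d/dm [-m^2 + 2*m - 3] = 2 - 2*m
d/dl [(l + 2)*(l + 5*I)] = 2*l + 2 + 5*I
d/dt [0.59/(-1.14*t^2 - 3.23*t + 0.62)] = (1.3452*t + 1.9057)/(1.14*t^2 + 3.23*t - 0.62)^2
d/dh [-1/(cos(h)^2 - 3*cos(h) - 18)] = (3 - 2*cos(h))*sin(h)/(sin(h)^2 + 3*cos(h) + 17)^2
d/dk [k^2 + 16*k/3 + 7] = 2*k + 16/3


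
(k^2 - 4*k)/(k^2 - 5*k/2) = 2*(k - 4)/(2*k - 5)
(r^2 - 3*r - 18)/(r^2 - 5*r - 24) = (r - 6)/(r - 8)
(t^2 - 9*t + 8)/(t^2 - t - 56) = (t - 1)/(t + 7)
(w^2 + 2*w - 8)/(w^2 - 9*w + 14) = (w + 4)/(w - 7)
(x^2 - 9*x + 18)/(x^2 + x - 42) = (x - 3)/(x + 7)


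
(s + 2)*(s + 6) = s^2 + 8*s + 12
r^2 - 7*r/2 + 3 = (r - 2)*(r - 3/2)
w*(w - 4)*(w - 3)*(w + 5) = w^4 - 2*w^3 - 23*w^2 + 60*w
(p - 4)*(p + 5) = p^2 + p - 20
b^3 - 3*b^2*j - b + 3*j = (b - 1)*(b + 1)*(b - 3*j)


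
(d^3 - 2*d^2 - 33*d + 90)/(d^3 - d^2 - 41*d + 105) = (d + 6)/(d + 7)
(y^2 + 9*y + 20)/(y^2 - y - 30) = (y + 4)/(y - 6)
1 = 1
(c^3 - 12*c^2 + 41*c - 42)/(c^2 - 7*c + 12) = (c^2 - 9*c + 14)/(c - 4)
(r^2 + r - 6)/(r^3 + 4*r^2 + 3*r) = (r - 2)/(r*(r + 1))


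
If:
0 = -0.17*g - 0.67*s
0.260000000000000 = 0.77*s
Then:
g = -1.33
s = 0.34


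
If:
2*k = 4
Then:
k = 2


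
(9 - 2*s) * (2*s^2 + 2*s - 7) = -4*s^3 + 14*s^2 + 32*s - 63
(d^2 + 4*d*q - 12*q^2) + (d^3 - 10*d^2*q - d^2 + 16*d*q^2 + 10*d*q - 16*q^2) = d^3 - 10*d^2*q + 16*d*q^2 + 14*d*q - 28*q^2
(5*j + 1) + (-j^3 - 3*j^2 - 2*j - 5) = -j^3 - 3*j^2 + 3*j - 4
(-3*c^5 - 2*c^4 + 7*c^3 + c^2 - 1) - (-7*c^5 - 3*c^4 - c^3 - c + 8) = 4*c^5 + c^4 + 8*c^3 + c^2 + c - 9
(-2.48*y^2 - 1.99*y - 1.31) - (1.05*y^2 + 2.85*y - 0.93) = -3.53*y^2 - 4.84*y - 0.38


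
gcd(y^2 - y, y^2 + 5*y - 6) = y - 1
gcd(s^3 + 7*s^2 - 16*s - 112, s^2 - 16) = s^2 - 16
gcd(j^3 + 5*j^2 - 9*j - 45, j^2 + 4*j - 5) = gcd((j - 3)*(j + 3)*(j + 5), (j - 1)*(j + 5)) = j + 5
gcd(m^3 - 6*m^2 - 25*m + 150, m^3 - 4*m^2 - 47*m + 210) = m^2 - 11*m + 30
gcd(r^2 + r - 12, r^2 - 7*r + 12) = r - 3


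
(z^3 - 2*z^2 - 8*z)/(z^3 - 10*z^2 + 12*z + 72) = z*(z - 4)/(z^2 - 12*z + 36)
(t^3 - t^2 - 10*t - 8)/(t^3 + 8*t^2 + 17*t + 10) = (t - 4)/(t + 5)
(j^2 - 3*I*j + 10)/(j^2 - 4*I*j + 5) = (j + 2*I)/(j + I)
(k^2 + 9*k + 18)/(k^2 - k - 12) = (k + 6)/(k - 4)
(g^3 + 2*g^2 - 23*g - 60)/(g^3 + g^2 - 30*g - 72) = (g - 5)/(g - 6)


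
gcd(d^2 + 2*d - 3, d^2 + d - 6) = d + 3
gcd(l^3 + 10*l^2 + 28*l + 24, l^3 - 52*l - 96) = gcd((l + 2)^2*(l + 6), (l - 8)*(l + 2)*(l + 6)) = l^2 + 8*l + 12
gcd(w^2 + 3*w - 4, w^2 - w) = w - 1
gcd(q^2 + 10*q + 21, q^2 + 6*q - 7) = q + 7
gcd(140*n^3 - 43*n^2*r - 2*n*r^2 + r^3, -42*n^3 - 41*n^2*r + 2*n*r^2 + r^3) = 7*n + r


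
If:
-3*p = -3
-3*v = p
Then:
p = 1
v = -1/3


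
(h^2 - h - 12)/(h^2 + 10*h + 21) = (h - 4)/(h + 7)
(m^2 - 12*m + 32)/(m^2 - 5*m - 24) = (m - 4)/(m + 3)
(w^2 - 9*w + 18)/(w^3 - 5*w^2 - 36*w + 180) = (w - 3)/(w^2 + w - 30)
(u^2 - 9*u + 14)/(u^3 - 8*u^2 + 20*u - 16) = (u - 7)/(u^2 - 6*u + 8)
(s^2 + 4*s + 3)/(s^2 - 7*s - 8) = (s + 3)/(s - 8)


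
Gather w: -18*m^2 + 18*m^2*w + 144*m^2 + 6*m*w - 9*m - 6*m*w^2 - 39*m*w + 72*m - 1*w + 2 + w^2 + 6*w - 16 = 126*m^2 + 63*m + w^2*(1 - 6*m) + w*(18*m^2 - 33*m + 5) - 14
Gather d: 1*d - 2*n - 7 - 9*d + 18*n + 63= -8*d + 16*n + 56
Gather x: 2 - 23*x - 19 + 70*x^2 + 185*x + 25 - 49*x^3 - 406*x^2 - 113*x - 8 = -49*x^3 - 336*x^2 + 49*x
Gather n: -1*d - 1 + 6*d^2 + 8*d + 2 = 6*d^2 + 7*d + 1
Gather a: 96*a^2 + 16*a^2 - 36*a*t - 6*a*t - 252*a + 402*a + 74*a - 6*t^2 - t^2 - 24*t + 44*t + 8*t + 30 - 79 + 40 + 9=112*a^2 + a*(224 - 42*t) - 7*t^2 + 28*t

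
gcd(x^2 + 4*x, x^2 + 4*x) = x^2 + 4*x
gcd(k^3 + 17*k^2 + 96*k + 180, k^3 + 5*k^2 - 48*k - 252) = k^2 + 12*k + 36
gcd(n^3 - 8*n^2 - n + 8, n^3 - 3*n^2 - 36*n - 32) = n^2 - 7*n - 8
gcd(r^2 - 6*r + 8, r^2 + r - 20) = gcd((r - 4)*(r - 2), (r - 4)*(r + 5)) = r - 4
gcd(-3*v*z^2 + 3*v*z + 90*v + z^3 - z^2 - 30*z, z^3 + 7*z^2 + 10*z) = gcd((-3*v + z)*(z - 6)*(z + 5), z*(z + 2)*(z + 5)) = z + 5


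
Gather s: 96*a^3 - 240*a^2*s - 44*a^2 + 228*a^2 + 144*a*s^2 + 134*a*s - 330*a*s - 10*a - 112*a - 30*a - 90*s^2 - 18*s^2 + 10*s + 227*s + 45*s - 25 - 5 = 96*a^3 + 184*a^2 - 152*a + s^2*(144*a - 108) + s*(-240*a^2 - 196*a + 282) - 30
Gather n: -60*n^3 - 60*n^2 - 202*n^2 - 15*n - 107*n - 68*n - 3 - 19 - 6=-60*n^3 - 262*n^2 - 190*n - 28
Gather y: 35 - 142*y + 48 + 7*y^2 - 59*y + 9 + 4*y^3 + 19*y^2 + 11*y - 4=4*y^3 + 26*y^2 - 190*y + 88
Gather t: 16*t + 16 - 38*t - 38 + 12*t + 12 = -10*t - 10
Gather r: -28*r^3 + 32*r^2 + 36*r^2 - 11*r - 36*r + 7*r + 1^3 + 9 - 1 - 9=-28*r^3 + 68*r^2 - 40*r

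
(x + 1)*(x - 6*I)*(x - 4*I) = x^3 + x^2 - 10*I*x^2 - 24*x - 10*I*x - 24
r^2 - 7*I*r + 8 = (r - 8*I)*(r + I)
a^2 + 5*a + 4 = (a + 1)*(a + 4)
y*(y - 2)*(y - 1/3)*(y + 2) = y^4 - y^3/3 - 4*y^2 + 4*y/3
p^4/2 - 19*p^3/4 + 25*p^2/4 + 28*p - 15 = (p/2 + 1)*(p - 6)*(p - 5)*(p - 1/2)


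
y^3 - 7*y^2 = y^2*(y - 7)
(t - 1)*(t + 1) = t^2 - 1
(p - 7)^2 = p^2 - 14*p + 49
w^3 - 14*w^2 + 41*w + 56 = (w - 8)*(w - 7)*(w + 1)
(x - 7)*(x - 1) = x^2 - 8*x + 7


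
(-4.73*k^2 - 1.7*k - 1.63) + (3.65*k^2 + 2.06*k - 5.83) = -1.08*k^2 + 0.36*k - 7.46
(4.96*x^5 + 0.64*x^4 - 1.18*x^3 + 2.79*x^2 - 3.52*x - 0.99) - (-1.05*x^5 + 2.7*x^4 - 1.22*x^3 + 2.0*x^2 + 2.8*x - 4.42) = 6.01*x^5 - 2.06*x^4 + 0.04*x^3 + 0.79*x^2 - 6.32*x + 3.43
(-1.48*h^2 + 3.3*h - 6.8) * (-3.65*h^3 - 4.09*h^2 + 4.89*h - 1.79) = 5.402*h^5 - 5.9918*h^4 + 4.0858*h^3 + 46.5982*h^2 - 39.159*h + 12.172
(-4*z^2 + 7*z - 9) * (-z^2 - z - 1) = 4*z^4 - 3*z^3 + 6*z^2 + 2*z + 9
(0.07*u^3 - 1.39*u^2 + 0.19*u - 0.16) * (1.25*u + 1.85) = 0.0875*u^4 - 1.608*u^3 - 2.334*u^2 + 0.1515*u - 0.296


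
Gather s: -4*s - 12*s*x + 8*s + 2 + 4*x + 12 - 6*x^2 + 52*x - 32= s*(4 - 12*x) - 6*x^2 + 56*x - 18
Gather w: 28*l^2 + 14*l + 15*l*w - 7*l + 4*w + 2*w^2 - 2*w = 28*l^2 + 7*l + 2*w^2 + w*(15*l + 2)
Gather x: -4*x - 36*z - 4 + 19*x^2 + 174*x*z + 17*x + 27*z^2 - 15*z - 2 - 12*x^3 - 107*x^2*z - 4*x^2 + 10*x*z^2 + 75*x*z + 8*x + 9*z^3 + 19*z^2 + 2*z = -12*x^3 + x^2*(15 - 107*z) + x*(10*z^2 + 249*z + 21) + 9*z^3 + 46*z^2 - 49*z - 6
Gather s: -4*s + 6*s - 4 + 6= 2*s + 2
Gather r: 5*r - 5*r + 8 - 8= 0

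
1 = 1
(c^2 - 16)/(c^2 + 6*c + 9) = (c^2 - 16)/(c^2 + 6*c + 9)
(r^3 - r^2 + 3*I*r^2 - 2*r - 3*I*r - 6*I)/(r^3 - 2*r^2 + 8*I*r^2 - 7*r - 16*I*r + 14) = (r^2 + r*(1 + 3*I) + 3*I)/(r^2 + 8*I*r - 7)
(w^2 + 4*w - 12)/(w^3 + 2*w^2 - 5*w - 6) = (w + 6)/(w^2 + 4*w + 3)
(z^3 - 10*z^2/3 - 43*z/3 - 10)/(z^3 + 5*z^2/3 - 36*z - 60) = (z + 1)/(z + 6)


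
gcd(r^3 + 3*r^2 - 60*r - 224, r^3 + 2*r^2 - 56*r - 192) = r^2 - 4*r - 32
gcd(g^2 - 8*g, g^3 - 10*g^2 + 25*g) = g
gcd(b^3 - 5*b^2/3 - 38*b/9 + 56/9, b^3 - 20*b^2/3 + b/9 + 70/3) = b - 7/3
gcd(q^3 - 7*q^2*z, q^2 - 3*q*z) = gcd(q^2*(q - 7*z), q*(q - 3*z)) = q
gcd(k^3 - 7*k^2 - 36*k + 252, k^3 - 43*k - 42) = k^2 - k - 42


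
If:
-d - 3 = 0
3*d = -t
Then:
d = -3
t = 9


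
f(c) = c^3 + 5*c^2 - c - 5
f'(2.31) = 38.11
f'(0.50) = 4.75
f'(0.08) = -0.18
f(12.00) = 2431.00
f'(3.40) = 67.68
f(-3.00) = 16.00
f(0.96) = -0.47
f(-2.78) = 14.94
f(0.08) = -5.05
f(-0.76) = -1.79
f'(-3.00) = -4.00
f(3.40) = 88.70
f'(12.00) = 551.00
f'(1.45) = 19.81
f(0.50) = -4.12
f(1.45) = 7.11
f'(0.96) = 11.36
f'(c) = 3*c^2 + 10*c - 1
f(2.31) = 31.70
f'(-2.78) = -5.61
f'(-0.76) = -6.87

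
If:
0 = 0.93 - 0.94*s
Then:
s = 0.99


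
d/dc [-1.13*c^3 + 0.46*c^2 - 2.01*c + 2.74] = -3.39*c^2 + 0.92*c - 2.01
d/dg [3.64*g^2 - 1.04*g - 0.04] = 7.28*g - 1.04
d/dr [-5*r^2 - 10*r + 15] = -10*r - 10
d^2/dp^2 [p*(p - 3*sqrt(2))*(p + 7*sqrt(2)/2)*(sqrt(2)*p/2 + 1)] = 6*sqrt(2)*p^2 + 9*p - 20*sqrt(2)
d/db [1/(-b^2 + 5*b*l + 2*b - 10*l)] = (2*b - 5*l - 2)/(b^2 - 5*b*l - 2*b + 10*l)^2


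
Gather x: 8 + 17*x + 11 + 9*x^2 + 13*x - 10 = 9*x^2 + 30*x + 9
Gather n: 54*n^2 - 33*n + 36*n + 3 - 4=54*n^2 + 3*n - 1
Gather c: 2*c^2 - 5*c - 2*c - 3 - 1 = 2*c^2 - 7*c - 4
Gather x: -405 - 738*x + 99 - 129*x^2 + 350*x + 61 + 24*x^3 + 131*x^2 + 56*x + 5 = 24*x^3 + 2*x^2 - 332*x - 240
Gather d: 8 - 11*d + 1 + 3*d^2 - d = 3*d^2 - 12*d + 9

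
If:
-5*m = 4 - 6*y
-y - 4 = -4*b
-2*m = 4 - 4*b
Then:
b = 9/7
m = 4/7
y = 8/7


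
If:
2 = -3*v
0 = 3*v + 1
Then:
No Solution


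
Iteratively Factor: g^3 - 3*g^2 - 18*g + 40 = (g - 2)*(g^2 - g - 20) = (g - 5)*(g - 2)*(g + 4)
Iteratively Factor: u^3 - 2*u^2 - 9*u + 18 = (u - 3)*(u^2 + u - 6) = (u - 3)*(u - 2)*(u + 3)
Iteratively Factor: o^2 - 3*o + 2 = (o - 1)*(o - 2)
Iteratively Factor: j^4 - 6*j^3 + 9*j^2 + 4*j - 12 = (j + 1)*(j^3 - 7*j^2 + 16*j - 12) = (j - 2)*(j + 1)*(j^2 - 5*j + 6) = (j - 2)^2*(j + 1)*(j - 3)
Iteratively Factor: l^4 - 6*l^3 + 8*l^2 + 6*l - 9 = (l - 3)*(l^3 - 3*l^2 - l + 3) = (l - 3)*(l + 1)*(l^2 - 4*l + 3) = (l - 3)*(l - 1)*(l + 1)*(l - 3)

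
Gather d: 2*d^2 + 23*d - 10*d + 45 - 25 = 2*d^2 + 13*d + 20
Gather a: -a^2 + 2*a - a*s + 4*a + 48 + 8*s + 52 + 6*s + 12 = -a^2 + a*(6 - s) + 14*s + 112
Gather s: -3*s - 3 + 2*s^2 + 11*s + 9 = 2*s^2 + 8*s + 6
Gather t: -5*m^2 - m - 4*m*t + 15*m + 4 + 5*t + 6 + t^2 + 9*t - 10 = -5*m^2 + 14*m + t^2 + t*(14 - 4*m)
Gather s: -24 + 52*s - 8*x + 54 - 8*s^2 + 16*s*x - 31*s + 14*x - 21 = -8*s^2 + s*(16*x + 21) + 6*x + 9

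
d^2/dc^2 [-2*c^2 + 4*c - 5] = -4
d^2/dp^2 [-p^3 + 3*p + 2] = -6*p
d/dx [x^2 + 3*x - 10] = 2*x + 3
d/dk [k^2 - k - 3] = 2*k - 1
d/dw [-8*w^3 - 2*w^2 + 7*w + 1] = -24*w^2 - 4*w + 7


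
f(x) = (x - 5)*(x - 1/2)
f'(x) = 2*x - 11/2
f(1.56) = -3.65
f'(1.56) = -2.38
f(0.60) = -0.44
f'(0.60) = -4.30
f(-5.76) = 67.36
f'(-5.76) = -17.02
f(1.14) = -2.47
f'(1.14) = -3.22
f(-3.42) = 33.01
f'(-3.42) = -12.34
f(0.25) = 1.19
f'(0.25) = -5.00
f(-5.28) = 59.42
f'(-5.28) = -16.06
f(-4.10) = 41.86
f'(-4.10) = -13.70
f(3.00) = -5.00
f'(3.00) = 0.50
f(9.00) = 34.00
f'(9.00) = 12.50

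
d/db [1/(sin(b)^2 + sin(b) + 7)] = -(2*sin(b) + 1)*cos(b)/(sin(b)^2 + sin(b) + 7)^2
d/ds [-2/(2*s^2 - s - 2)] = 2*(4*s - 1)/(-2*s^2 + s + 2)^2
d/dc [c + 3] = 1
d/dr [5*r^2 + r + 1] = 10*r + 1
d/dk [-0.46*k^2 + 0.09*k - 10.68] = 0.09 - 0.92*k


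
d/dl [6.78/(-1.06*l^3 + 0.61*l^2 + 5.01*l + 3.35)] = (21.5604*l^2 - 8.2716*l - 33.9678)/(-1.06*l^3 + 0.61*l^2 + 5.01*l + 3.35)^2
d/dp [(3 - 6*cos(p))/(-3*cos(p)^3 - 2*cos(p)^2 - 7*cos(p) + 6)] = 48*(12*cos(p)^3 - 5*cos(p)^2 - 4*cos(p) + 5)*sin(p)/(-8*sin(p)^2 + 37*cos(p) + 3*cos(3*p) - 16)^2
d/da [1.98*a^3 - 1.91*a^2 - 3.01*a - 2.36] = 5.94*a^2 - 3.82*a - 3.01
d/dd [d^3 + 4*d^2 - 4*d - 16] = 3*d^2 + 8*d - 4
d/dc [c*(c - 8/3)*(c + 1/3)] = 3*c^2 - 14*c/3 - 8/9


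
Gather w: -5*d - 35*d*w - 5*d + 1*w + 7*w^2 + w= -10*d + 7*w^2 + w*(2 - 35*d)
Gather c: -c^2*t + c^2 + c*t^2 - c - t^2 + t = c^2*(1 - t) + c*(t^2 - 1) - t^2 + t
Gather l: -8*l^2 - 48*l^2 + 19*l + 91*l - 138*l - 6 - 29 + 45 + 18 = -56*l^2 - 28*l + 28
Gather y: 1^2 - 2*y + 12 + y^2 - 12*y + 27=y^2 - 14*y + 40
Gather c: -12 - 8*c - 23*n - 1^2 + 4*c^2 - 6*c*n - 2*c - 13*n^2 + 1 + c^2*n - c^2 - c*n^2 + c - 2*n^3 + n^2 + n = c^2*(n + 3) + c*(-n^2 - 6*n - 9) - 2*n^3 - 12*n^2 - 22*n - 12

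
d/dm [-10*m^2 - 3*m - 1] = -20*m - 3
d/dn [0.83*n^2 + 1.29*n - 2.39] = 1.66*n + 1.29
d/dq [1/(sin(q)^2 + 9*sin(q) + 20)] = -(2*sin(q) + 9)*cos(q)/(sin(q)^2 + 9*sin(q) + 20)^2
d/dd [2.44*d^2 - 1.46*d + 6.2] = 4.88*d - 1.46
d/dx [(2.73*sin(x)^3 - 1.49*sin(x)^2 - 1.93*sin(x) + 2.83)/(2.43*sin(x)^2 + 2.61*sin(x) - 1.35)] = (6.6339*sin(x)^4 + 14.2506*sin(x)^3 - 10.2555*sin(x)^2 - 9.7308*sin(x) - 4.7808)*cos(x)/(5.9049*sin(x)^4 + 12.6846*sin(x)^3 + 0.251099999999998*sin(x)^2 - 7.047*sin(x) + 1.8225)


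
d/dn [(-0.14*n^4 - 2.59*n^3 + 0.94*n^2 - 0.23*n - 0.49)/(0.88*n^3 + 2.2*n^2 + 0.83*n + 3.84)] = (-0.1232*n^6 - 0.616*n^5 - 6.8738*n^4 - 6.045*n^3 - 27.257*n^2 + 9.3752*n - 0.4765)/(0.7744*n^6 + 3.872*n^5 + 6.3008*n^4 + 10.4104*n^3 + 17.5849*n^2 + 6.3744*n + 14.7456)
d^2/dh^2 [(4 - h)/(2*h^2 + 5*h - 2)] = 2*(-(h - 4)*(4*h + 5)^2 + 3*(2*h - 1)*(2*h^2 + 5*h - 2))/(2*h^2 + 5*h - 2)^3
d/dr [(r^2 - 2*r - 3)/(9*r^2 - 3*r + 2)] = (15*r^2 + 58*r - 13)/(81*r^4 - 54*r^3 + 45*r^2 - 12*r + 4)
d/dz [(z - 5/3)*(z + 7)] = 2*z + 16/3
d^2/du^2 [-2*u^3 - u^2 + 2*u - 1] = -12*u - 2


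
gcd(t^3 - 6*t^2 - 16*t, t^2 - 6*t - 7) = 1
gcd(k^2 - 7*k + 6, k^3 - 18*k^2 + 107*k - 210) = k - 6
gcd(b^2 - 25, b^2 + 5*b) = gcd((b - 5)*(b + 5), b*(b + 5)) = b + 5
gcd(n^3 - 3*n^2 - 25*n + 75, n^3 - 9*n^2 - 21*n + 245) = n + 5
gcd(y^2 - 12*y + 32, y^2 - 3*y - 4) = y - 4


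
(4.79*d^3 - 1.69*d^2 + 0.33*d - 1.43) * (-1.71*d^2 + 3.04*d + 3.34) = -8.1909*d^5 + 17.4515*d^4 + 10.2967*d^3 - 2.1961*d^2 - 3.245*d - 4.7762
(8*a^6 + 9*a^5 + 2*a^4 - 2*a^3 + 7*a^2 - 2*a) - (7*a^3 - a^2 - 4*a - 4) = 8*a^6 + 9*a^5 + 2*a^4 - 9*a^3 + 8*a^2 + 2*a + 4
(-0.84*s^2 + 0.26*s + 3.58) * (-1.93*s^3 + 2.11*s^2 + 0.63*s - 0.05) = 1.6212*s^5 - 2.2742*s^4 - 6.89*s^3 + 7.7596*s^2 + 2.2424*s - 0.179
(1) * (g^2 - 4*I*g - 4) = g^2 - 4*I*g - 4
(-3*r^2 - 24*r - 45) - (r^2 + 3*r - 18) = -4*r^2 - 27*r - 27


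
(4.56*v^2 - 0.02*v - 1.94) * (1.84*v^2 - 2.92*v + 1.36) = 8.3904*v^4 - 13.352*v^3 + 2.6904*v^2 + 5.6376*v - 2.6384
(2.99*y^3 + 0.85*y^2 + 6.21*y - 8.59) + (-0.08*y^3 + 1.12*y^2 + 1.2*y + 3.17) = 2.91*y^3 + 1.97*y^2 + 7.41*y - 5.42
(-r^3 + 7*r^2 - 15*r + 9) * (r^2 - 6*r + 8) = -r^5 + 13*r^4 - 65*r^3 + 155*r^2 - 174*r + 72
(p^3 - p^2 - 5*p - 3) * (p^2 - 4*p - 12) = p^5 - 5*p^4 - 13*p^3 + 29*p^2 + 72*p + 36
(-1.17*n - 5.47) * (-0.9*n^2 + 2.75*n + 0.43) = 1.053*n^3 + 1.7055*n^2 - 15.5456*n - 2.3521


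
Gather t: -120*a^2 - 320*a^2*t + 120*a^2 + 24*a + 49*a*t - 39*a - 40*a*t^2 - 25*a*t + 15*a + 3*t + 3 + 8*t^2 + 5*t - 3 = t^2*(8 - 40*a) + t*(-320*a^2 + 24*a + 8)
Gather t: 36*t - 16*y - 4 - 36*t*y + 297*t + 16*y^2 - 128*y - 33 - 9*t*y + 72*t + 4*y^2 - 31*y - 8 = t*(405 - 45*y) + 20*y^2 - 175*y - 45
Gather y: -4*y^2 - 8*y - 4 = -4*y^2 - 8*y - 4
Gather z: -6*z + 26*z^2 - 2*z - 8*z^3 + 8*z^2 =-8*z^3 + 34*z^2 - 8*z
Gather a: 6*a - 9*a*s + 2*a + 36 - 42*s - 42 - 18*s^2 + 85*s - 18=a*(8 - 9*s) - 18*s^2 + 43*s - 24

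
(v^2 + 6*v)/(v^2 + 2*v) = (v + 6)/(v + 2)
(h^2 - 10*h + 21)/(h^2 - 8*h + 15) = (h - 7)/(h - 5)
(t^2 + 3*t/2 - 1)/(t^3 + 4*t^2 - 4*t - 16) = (t - 1/2)/(t^2 + 2*t - 8)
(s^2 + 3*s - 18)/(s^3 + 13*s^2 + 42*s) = (s - 3)/(s*(s + 7))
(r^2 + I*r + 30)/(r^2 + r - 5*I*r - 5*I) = (r + 6*I)/(r + 1)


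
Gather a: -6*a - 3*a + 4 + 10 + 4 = 18 - 9*a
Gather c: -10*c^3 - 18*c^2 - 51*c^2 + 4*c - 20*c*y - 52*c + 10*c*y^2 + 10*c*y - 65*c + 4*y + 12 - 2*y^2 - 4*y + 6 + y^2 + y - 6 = -10*c^3 - 69*c^2 + c*(10*y^2 - 10*y - 113) - y^2 + y + 12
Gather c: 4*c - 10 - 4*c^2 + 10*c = -4*c^2 + 14*c - 10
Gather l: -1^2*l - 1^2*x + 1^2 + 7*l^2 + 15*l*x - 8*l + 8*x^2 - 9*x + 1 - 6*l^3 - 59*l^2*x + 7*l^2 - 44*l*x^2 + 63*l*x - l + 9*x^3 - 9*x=-6*l^3 + l^2*(14 - 59*x) + l*(-44*x^2 + 78*x - 10) + 9*x^3 + 8*x^2 - 19*x + 2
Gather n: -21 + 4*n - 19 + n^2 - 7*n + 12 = n^2 - 3*n - 28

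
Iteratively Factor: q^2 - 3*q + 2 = (q - 1)*(q - 2)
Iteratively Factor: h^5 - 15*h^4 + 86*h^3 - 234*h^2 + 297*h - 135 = (h - 1)*(h^4 - 14*h^3 + 72*h^2 - 162*h + 135) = (h - 3)*(h - 1)*(h^3 - 11*h^2 + 39*h - 45) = (h - 3)^2*(h - 1)*(h^2 - 8*h + 15) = (h - 3)^3*(h - 1)*(h - 5)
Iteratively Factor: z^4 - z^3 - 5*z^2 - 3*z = (z)*(z^3 - z^2 - 5*z - 3) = z*(z - 3)*(z^2 + 2*z + 1) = z*(z - 3)*(z + 1)*(z + 1)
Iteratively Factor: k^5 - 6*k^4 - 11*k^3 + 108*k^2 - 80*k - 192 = (k - 3)*(k^4 - 3*k^3 - 20*k^2 + 48*k + 64) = (k - 4)*(k - 3)*(k^3 + k^2 - 16*k - 16) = (k - 4)*(k - 3)*(k + 4)*(k^2 - 3*k - 4) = (k - 4)*(k - 3)*(k + 1)*(k + 4)*(k - 4)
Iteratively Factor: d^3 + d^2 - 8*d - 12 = (d - 3)*(d^2 + 4*d + 4) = (d - 3)*(d + 2)*(d + 2)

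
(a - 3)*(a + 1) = a^2 - 2*a - 3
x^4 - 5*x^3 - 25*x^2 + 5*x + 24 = (x - 8)*(x - 1)*(x + 1)*(x + 3)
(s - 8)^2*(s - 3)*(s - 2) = s^4 - 21*s^3 + 150*s^2 - 416*s + 384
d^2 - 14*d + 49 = (d - 7)^2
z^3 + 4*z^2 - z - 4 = (z - 1)*(z + 1)*(z + 4)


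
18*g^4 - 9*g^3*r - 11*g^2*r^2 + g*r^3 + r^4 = (-3*g + r)*(-g + r)*(2*g + r)*(3*g + r)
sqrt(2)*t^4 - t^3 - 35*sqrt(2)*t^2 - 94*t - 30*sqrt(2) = (t - 5*sqrt(2))*(t + sqrt(2))*(t + 3*sqrt(2))*(sqrt(2)*t + 1)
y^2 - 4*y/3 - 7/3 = (y - 7/3)*(y + 1)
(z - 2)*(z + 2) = z^2 - 4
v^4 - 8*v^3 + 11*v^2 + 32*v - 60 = (v - 5)*(v - 3)*(v - 2)*(v + 2)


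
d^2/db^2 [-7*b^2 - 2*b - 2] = -14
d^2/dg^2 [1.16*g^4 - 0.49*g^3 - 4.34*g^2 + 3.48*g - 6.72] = 13.92*g^2 - 2.94*g - 8.68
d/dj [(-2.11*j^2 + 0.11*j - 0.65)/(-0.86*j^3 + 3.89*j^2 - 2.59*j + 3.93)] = (-1.8146*j^4 + 0.1892*j^3 + 3.36*j^2 - 11.5276*j - 1.2512)/(0.7396*j^6 - 6.6908*j^5 + 19.5869*j^4 - 26.9098*j^3 + 37.2835*j^2 - 20.3574*j + 15.4449)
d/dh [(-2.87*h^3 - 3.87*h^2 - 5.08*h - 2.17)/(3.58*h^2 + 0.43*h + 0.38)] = (-10.2746*h^4 - 2.4682*h^3 + 13.2505*h^2 + 12.596*h - 0.9973)/(12.8164*h^4 + 3.0788*h^3 + 2.9057*h^2 + 0.3268*h + 0.1444)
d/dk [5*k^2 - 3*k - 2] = 10*k - 3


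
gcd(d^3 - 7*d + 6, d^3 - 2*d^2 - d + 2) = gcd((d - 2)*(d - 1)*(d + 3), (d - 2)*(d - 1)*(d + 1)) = d^2 - 3*d + 2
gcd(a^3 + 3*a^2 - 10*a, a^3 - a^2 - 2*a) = a^2 - 2*a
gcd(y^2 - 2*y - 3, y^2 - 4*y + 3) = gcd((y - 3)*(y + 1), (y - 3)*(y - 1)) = y - 3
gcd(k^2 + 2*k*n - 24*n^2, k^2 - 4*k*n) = k - 4*n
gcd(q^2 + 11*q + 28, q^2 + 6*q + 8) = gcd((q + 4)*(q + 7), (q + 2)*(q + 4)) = q + 4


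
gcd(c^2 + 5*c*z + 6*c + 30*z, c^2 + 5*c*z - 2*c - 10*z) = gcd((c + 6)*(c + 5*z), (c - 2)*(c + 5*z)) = c + 5*z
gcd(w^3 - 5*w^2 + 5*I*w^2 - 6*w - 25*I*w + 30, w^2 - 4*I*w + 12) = w + 2*I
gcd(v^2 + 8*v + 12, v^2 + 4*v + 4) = v + 2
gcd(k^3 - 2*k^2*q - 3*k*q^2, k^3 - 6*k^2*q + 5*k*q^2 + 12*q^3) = -k^2 + 2*k*q + 3*q^2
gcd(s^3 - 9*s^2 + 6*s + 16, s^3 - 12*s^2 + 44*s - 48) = s - 2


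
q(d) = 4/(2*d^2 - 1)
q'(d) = -16*d/(2*d^2 - 1)^2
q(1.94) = 0.61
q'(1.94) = -0.73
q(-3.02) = 0.23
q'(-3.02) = 0.16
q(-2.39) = 0.38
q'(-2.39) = 0.35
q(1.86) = 0.68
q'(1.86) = -0.85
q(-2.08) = 0.52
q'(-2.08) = 0.57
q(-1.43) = 1.29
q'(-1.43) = 2.40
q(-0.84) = 9.73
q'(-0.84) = 79.49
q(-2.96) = 0.24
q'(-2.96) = 0.17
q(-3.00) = 0.24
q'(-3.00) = 0.17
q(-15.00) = 0.01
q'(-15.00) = 0.00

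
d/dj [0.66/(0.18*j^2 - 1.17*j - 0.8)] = (0.7722 - 0.2376*j)/(-0.18*j^2 + 1.17*j + 0.8)^2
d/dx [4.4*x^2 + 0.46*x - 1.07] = 8.8*x + 0.46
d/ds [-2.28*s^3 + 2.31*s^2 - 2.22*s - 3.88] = -6.84*s^2 + 4.62*s - 2.22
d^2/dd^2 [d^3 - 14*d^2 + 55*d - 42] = 6*d - 28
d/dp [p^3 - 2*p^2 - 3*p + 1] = 3*p^2 - 4*p - 3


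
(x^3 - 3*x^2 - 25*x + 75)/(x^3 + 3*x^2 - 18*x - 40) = (x^2 - 8*x + 15)/(x^2 - 2*x - 8)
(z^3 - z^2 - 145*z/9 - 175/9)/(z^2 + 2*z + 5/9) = (3*z^2 - 8*z - 35)/(3*z + 1)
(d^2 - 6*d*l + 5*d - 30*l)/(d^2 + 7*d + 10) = (d - 6*l)/(d + 2)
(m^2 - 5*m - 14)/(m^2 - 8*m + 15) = (m^2 - 5*m - 14)/(m^2 - 8*m + 15)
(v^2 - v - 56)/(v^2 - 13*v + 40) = (v + 7)/(v - 5)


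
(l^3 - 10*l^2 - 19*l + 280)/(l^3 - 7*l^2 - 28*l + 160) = (l - 7)/(l - 4)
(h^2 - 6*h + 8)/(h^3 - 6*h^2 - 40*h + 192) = (h - 2)/(h^2 - 2*h - 48)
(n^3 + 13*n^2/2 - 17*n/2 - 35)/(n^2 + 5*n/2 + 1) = (2*n^2 + 9*n - 35)/(2*n + 1)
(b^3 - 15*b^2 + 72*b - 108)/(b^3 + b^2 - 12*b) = (b^2 - 12*b + 36)/(b*(b + 4))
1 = 1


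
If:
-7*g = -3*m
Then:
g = 3*m/7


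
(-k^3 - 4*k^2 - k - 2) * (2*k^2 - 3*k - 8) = -2*k^5 - 5*k^4 + 18*k^3 + 31*k^2 + 14*k + 16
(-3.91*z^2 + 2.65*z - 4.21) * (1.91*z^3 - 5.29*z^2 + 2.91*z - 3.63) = -7.4681*z^5 + 25.7454*z^4 - 33.4377*z^3 + 44.1757*z^2 - 21.8706*z + 15.2823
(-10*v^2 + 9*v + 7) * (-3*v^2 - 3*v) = 30*v^4 + 3*v^3 - 48*v^2 - 21*v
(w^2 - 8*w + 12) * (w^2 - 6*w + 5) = w^4 - 14*w^3 + 65*w^2 - 112*w + 60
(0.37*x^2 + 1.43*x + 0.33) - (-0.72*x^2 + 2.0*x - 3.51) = 1.09*x^2 - 0.57*x + 3.84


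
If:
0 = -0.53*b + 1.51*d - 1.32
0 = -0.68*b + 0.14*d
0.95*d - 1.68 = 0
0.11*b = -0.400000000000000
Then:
No Solution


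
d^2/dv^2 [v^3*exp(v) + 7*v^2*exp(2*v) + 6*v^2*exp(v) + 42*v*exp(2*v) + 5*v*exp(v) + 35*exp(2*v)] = (v^3 + 28*v^2*exp(v) + 12*v^2 + 224*v*exp(v) + 35*v + 322*exp(v) + 22)*exp(v)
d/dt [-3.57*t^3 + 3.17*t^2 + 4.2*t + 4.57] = -10.71*t^2 + 6.34*t + 4.2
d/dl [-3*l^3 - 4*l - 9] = -9*l^2 - 4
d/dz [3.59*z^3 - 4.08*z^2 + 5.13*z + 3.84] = 10.77*z^2 - 8.16*z + 5.13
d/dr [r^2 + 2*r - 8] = 2*r + 2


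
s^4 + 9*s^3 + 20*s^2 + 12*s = s*(s + 1)*(s + 2)*(s + 6)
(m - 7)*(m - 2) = m^2 - 9*m + 14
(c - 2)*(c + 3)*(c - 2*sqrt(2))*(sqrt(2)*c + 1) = sqrt(2)*c^4 - 3*c^3 + sqrt(2)*c^3 - 8*sqrt(2)*c^2 - 3*c^2 - 2*sqrt(2)*c + 18*c + 12*sqrt(2)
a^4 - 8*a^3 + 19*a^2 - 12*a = a*(a - 4)*(a - 3)*(a - 1)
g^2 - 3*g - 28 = (g - 7)*(g + 4)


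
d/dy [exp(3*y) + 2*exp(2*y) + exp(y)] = (3*exp(2*y) + 4*exp(y) + 1)*exp(y)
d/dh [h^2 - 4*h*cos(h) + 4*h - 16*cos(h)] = 4*h*sin(h) + 2*h + 16*sin(h) - 4*cos(h) + 4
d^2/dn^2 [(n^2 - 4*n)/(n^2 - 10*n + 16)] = 12*(n^3 - 8*n^2 + 32*n - 64)/(n^6 - 30*n^5 + 348*n^4 - 1960*n^3 + 5568*n^2 - 7680*n + 4096)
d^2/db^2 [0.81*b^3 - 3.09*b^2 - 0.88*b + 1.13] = 4.86*b - 6.18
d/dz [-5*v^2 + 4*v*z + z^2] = 4*v + 2*z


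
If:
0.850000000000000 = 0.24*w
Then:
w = 3.54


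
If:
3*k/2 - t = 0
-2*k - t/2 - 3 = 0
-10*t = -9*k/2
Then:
No Solution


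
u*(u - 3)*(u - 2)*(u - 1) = u^4 - 6*u^3 + 11*u^2 - 6*u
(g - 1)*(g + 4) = g^2 + 3*g - 4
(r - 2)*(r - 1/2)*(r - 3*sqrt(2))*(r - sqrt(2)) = r^4 - 4*sqrt(2)*r^3 - 5*r^3/2 + 7*r^2 + 10*sqrt(2)*r^2 - 15*r - 4*sqrt(2)*r + 6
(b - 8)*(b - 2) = b^2 - 10*b + 16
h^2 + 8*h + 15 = (h + 3)*(h + 5)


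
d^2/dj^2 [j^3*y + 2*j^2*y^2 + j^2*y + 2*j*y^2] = 2*y*(3*j + 2*y + 1)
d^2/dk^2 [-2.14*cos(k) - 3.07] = 2.14*cos(k)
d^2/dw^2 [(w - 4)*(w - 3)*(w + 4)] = 6*w - 6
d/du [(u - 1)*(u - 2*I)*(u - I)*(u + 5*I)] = 4*u^3 + u^2*(-3 + 6*I) + u*(26 - 4*I) - 13 - 10*I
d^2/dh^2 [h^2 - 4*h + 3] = 2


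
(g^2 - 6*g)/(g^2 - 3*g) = (g - 6)/(g - 3)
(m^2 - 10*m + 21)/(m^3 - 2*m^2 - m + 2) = (m^2 - 10*m + 21)/(m^3 - 2*m^2 - m + 2)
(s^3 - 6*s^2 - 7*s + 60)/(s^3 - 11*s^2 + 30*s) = (s^2 - s - 12)/(s*(s - 6))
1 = 1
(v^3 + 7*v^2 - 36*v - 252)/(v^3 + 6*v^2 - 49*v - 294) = (v - 6)/(v - 7)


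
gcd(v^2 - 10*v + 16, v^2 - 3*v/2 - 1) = v - 2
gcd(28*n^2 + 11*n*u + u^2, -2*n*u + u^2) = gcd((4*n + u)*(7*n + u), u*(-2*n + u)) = 1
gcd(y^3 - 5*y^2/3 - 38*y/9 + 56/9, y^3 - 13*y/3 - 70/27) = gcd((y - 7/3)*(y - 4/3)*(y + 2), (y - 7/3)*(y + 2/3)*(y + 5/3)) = y - 7/3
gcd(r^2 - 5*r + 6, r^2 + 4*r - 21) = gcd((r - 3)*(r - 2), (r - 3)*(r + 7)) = r - 3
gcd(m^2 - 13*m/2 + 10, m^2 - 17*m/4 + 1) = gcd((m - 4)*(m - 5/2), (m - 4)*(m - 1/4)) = m - 4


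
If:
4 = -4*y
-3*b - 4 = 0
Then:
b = -4/3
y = -1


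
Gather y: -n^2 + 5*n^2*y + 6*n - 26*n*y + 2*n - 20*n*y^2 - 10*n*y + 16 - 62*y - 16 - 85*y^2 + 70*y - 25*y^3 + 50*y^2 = -n^2 + 8*n - 25*y^3 + y^2*(-20*n - 35) + y*(5*n^2 - 36*n + 8)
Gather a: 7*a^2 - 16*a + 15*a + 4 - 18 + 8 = 7*a^2 - a - 6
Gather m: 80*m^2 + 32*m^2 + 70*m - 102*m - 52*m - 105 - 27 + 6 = 112*m^2 - 84*m - 126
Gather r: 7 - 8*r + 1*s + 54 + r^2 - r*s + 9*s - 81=r^2 + r*(-s - 8) + 10*s - 20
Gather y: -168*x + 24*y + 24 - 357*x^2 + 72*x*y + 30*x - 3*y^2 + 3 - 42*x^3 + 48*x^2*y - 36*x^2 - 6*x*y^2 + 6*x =-42*x^3 - 393*x^2 - 132*x + y^2*(-6*x - 3) + y*(48*x^2 + 72*x + 24) + 27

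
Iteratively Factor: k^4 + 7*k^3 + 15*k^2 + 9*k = (k)*(k^3 + 7*k^2 + 15*k + 9) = k*(k + 1)*(k^2 + 6*k + 9) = k*(k + 1)*(k + 3)*(k + 3)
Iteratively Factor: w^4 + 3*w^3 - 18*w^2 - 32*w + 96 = (w - 2)*(w^3 + 5*w^2 - 8*w - 48) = (w - 2)*(w + 4)*(w^2 + w - 12) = (w - 2)*(w + 4)^2*(w - 3)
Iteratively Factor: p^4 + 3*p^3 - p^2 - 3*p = (p)*(p^3 + 3*p^2 - p - 3) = p*(p - 1)*(p^2 + 4*p + 3) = p*(p - 1)*(p + 3)*(p + 1)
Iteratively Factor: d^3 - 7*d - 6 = (d + 2)*(d^2 - 2*d - 3) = (d + 1)*(d + 2)*(d - 3)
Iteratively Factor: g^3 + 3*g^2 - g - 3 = (g + 1)*(g^2 + 2*g - 3) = (g - 1)*(g + 1)*(g + 3)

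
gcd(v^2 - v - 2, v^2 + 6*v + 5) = v + 1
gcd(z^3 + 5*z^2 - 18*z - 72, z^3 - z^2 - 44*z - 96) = z + 3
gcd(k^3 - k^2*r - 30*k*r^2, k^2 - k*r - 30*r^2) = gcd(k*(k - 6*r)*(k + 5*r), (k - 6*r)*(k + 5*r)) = -k^2 + k*r + 30*r^2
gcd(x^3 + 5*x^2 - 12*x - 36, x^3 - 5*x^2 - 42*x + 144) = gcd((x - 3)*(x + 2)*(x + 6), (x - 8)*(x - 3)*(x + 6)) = x^2 + 3*x - 18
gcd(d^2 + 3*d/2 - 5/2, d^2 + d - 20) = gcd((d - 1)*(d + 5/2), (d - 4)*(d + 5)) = 1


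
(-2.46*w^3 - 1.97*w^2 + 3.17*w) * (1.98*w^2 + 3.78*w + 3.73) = -4.8708*w^5 - 13.1994*w^4 - 10.3458*w^3 + 4.6345*w^2 + 11.8241*w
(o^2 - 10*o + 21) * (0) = 0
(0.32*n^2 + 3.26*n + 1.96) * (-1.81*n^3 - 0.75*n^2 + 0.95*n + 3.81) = -0.5792*n^5 - 6.1406*n^4 - 5.6886*n^3 + 2.8462*n^2 + 14.2826*n + 7.4676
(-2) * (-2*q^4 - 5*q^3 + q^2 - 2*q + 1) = 4*q^4 + 10*q^3 - 2*q^2 + 4*q - 2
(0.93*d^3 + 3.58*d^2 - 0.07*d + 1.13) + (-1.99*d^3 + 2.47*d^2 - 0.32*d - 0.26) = -1.06*d^3 + 6.05*d^2 - 0.39*d + 0.87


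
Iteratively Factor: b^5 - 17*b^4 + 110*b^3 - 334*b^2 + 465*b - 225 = (b - 5)*(b^4 - 12*b^3 + 50*b^2 - 84*b + 45) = (b - 5)*(b - 1)*(b^3 - 11*b^2 + 39*b - 45) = (b - 5)*(b - 3)*(b - 1)*(b^2 - 8*b + 15) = (b - 5)^2*(b - 3)*(b - 1)*(b - 3)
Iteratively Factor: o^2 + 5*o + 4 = (o + 1)*(o + 4)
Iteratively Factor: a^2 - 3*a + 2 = (a - 1)*(a - 2)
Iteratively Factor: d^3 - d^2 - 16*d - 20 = (d + 2)*(d^2 - 3*d - 10) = (d + 2)^2*(d - 5)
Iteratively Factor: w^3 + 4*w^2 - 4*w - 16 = (w + 4)*(w^2 - 4) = (w + 2)*(w + 4)*(w - 2)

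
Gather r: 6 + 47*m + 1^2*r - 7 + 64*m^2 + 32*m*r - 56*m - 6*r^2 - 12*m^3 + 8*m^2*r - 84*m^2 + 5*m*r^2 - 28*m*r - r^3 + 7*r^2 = -12*m^3 - 20*m^2 - 9*m - r^3 + r^2*(5*m + 1) + r*(8*m^2 + 4*m + 1) - 1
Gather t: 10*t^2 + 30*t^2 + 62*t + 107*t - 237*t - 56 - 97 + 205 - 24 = 40*t^2 - 68*t + 28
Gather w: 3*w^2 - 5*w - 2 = 3*w^2 - 5*w - 2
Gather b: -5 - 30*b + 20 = 15 - 30*b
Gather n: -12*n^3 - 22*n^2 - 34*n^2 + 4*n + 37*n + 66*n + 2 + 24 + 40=-12*n^3 - 56*n^2 + 107*n + 66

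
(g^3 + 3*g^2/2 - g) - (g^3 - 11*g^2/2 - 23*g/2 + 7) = 7*g^2 + 21*g/2 - 7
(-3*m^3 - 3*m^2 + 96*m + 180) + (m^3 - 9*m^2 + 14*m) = -2*m^3 - 12*m^2 + 110*m + 180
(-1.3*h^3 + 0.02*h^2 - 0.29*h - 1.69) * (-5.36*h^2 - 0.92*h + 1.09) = 6.968*h^5 + 1.0888*h^4 + 0.119*h^3 + 9.347*h^2 + 1.2387*h - 1.8421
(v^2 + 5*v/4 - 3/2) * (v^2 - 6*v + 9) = v^4 - 19*v^3/4 + 81*v/4 - 27/2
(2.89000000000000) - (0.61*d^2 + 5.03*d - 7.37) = -0.61*d^2 - 5.03*d + 10.26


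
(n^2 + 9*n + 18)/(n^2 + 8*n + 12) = (n + 3)/(n + 2)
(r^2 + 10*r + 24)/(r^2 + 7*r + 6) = (r + 4)/(r + 1)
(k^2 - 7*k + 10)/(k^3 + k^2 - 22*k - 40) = (k - 2)/(k^2 + 6*k + 8)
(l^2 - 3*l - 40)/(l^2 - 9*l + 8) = (l + 5)/(l - 1)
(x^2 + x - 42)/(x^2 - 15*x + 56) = (x^2 + x - 42)/(x^2 - 15*x + 56)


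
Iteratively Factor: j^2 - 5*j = (j - 5)*(j)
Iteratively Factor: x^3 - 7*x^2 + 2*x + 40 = (x - 4)*(x^2 - 3*x - 10) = (x - 4)*(x + 2)*(x - 5)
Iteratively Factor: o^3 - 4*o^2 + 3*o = (o)*(o^2 - 4*o + 3) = o*(o - 3)*(o - 1)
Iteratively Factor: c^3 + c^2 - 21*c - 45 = (c + 3)*(c^2 - 2*c - 15) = (c - 5)*(c + 3)*(c + 3)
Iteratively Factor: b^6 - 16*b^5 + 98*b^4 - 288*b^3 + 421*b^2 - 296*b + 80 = (b - 4)*(b^5 - 12*b^4 + 50*b^3 - 88*b^2 + 69*b - 20) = (b - 4)*(b - 1)*(b^4 - 11*b^3 + 39*b^2 - 49*b + 20) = (b - 5)*(b - 4)*(b - 1)*(b^3 - 6*b^2 + 9*b - 4) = (b - 5)*(b - 4)*(b - 1)^2*(b^2 - 5*b + 4) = (b - 5)*(b - 4)^2*(b - 1)^2*(b - 1)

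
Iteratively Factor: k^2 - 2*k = (k)*(k - 2)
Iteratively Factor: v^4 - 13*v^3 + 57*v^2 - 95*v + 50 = (v - 1)*(v^3 - 12*v^2 + 45*v - 50) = (v - 2)*(v - 1)*(v^2 - 10*v + 25) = (v - 5)*(v - 2)*(v - 1)*(v - 5)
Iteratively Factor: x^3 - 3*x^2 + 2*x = (x - 1)*(x^2 - 2*x) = (x - 2)*(x - 1)*(x)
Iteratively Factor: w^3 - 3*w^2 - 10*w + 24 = (w - 2)*(w^2 - w - 12) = (w - 2)*(w + 3)*(w - 4)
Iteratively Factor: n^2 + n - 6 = (n - 2)*(n + 3)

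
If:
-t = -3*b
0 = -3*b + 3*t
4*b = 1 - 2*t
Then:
No Solution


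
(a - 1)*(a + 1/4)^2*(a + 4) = a^4 + 7*a^3/2 - 39*a^2/16 - 29*a/16 - 1/4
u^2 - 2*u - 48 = (u - 8)*(u + 6)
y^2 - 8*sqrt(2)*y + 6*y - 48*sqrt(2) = (y + 6)*(y - 8*sqrt(2))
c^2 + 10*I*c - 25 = (c + 5*I)^2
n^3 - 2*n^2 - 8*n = n*(n - 4)*(n + 2)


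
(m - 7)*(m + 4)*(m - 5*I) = m^3 - 3*m^2 - 5*I*m^2 - 28*m + 15*I*m + 140*I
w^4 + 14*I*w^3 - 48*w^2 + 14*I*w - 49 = (w - I)*(w + I)*(w + 7*I)^2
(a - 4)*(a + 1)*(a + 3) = a^3 - 13*a - 12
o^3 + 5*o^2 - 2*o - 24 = (o - 2)*(o + 3)*(o + 4)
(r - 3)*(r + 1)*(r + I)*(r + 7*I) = r^4 - 2*r^3 + 8*I*r^3 - 10*r^2 - 16*I*r^2 + 14*r - 24*I*r + 21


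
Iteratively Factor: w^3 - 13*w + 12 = (w + 4)*(w^2 - 4*w + 3) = (w - 1)*(w + 4)*(w - 3)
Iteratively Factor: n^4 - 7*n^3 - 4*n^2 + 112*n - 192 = (n - 4)*(n^3 - 3*n^2 - 16*n + 48) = (n - 4)^2*(n^2 + n - 12) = (n - 4)^2*(n + 4)*(n - 3)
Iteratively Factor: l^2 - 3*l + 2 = (l - 2)*(l - 1)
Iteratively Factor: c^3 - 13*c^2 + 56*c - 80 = (c - 4)*(c^2 - 9*c + 20) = (c - 5)*(c - 4)*(c - 4)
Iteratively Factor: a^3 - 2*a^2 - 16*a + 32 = (a - 4)*(a^2 + 2*a - 8) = (a - 4)*(a - 2)*(a + 4)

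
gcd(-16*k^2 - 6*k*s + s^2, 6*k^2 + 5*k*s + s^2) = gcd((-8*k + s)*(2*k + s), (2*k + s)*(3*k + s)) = 2*k + s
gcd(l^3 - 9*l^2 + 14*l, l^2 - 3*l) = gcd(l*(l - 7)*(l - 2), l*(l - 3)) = l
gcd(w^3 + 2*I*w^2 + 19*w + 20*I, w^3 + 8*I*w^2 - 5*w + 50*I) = w + 5*I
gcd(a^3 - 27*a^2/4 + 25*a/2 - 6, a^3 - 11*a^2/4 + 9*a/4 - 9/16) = a - 3/4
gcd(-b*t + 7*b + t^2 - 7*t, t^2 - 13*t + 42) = t - 7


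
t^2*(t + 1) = t^3 + t^2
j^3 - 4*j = j*(j - 2)*(j + 2)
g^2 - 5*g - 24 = (g - 8)*(g + 3)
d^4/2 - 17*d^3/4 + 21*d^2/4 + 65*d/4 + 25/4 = (d/2 + 1/4)*(d - 5)^2*(d + 1)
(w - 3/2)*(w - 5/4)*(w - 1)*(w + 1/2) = w^4 - 13*w^3/4 + 11*w^2/4 + 7*w/16 - 15/16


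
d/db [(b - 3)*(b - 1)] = 2*b - 4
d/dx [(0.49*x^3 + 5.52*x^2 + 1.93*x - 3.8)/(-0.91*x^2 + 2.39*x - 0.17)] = (-0.4459*x^4 + 2.3422*x^3 + 14.6992*x^2 - 8.7928*x + 8.7539)/(0.8281*x^4 - 4.3498*x^3 + 6.0215*x^2 - 0.8126*x + 0.0289)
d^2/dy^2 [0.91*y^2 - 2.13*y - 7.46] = 1.82000000000000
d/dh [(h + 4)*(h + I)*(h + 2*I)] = 3*h^2 + h*(8 + 6*I) - 2 + 12*I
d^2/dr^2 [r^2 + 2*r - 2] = 2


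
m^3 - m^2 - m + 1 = (m - 1)^2*(m + 1)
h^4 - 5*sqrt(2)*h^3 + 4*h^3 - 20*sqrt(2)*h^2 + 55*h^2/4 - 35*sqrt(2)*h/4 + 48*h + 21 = (h + 1/2)*(h + 7/2)*(h - 3*sqrt(2))*(h - 2*sqrt(2))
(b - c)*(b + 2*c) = b^2 + b*c - 2*c^2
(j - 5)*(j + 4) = j^2 - j - 20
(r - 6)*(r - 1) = r^2 - 7*r + 6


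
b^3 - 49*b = b*(b - 7)*(b + 7)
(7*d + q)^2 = 49*d^2 + 14*d*q + q^2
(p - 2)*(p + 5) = p^2 + 3*p - 10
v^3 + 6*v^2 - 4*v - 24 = (v - 2)*(v + 2)*(v + 6)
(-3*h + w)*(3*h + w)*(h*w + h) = -9*h^3*w - 9*h^3 + h*w^3 + h*w^2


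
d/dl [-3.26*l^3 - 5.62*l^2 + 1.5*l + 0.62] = -9.78*l^2 - 11.24*l + 1.5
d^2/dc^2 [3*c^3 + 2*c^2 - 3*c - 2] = 18*c + 4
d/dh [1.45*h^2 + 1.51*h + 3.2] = 2.9*h + 1.51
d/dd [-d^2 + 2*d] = 2 - 2*d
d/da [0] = 0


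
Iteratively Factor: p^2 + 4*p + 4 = (p + 2)*(p + 2)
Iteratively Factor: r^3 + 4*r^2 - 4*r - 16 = (r + 4)*(r^2 - 4) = (r - 2)*(r + 4)*(r + 2)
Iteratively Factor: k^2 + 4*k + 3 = (k + 3)*(k + 1)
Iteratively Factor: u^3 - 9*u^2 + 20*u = (u)*(u^2 - 9*u + 20) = u*(u - 4)*(u - 5)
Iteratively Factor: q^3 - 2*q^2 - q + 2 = (q - 2)*(q^2 - 1) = (q - 2)*(q - 1)*(q + 1)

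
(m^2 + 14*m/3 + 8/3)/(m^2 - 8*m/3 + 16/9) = 3*(3*m^2 + 14*m + 8)/(9*m^2 - 24*m + 16)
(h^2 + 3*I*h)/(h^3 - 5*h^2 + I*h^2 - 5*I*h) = (h + 3*I)/(h^2 + h*(-5 + I) - 5*I)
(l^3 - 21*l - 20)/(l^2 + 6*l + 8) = (l^2 - 4*l - 5)/(l + 2)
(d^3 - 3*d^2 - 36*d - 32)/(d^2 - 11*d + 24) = (d^2 + 5*d + 4)/(d - 3)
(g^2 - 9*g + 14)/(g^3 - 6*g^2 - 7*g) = (g - 2)/(g*(g + 1))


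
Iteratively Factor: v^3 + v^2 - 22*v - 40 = (v + 2)*(v^2 - v - 20) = (v + 2)*(v + 4)*(v - 5)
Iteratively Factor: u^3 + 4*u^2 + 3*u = (u + 1)*(u^2 + 3*u) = u*(u + 1)*(u + 3)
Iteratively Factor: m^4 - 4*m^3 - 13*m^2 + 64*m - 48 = (m - 3)*(m^3 - m^2 - 16*m + 16) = (m - 4)*(m - 3)*(m^2 + 3*m - 4) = (m - 4)*(m - 3)*(m - 1)*(m + 4)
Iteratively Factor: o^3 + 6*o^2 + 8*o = (o + 2)*(o^2 + 4*o) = (o + 2)*(o + 4)*(o)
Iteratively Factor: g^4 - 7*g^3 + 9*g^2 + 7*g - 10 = (g - 2)*(g^3 - 5*g^2 - g + 5) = (g - 5)*(g - 2)*(g^2 - 1) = (g - 5)*(g - 2)*(g + 1)*(g - 1)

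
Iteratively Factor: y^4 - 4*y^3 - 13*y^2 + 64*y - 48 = (y - 3)*(y^3 - y^2 - 16*y + 16) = (y - 4)*(y - 3)*(y^2 + 3*y - 4) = (y - 4)*(y - 3)*(y - 1)*(y + 4)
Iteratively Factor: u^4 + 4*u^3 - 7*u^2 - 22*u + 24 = (u + 3)*(u^3 + u^2 - 10*u + 8) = (u - 2)*(u + 3)*(u^2 + 3*u - 4) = (u - 2)*(u - 1)*(u + 3)*(u + 4)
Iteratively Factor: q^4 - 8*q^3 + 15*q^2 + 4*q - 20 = (q - 2)*(q^3 - 6*q^2 + 3*q + 10) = (q - 5)*(q - 2)*(q^2 - q - 2) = (q - 5)*(q - 2)^2*(q + 1)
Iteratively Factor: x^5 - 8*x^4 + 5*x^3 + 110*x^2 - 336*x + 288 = (x - 4)*(x^4 - 4*x^3 - 11*x^2 + 66*x - 72) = (x - 4)*(x - 2)*(x^3 - 2*x^2 - 15*x + 36) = (x - 4)*(x - 3)*(x - 2)*(x^2 + x - 12) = (x - 4)*(x - 3)^2*(x - 2)*(x + 4)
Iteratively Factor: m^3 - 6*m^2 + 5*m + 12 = (m - 3)*(m^2 - 3*m - 4) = (m - 3)*(m + 1)*(m - 4)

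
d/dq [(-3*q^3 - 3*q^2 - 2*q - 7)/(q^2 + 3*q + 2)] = (-3*q^4 - 18*q^3 - 25*q^2 + 2*q + 17)/(q^4 + 6*q^3 + 13*q^2 + 12*q + 4)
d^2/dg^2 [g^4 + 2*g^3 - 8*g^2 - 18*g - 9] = 12*g^2 + 12*g - 16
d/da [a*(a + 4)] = 2*a + 4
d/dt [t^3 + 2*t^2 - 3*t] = 3*t^2 + 4*t - 3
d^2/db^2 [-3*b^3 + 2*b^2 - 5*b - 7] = 4 - 18*b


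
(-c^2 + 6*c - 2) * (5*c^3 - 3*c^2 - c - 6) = -5*c^5 + 33*c^4 - 27*c^3 + 6*c^2 - 34*c + 12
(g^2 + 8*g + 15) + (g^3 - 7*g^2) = g^3 - 6*g^2 + 8*g + 15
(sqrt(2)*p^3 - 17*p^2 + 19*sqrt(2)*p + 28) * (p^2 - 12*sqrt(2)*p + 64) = sqrt(2)*p^5 - 41*p^4 + 287*sqrt(2)*p^3 - 1516*p^2 + 880*sqrt(2)*p + 1792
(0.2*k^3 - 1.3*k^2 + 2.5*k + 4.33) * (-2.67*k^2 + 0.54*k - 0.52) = -0.534*k^5 + 3.579*k^4 - 7.481*k^3 - 9.5351*k^2 + 1.0382*k - 2.2516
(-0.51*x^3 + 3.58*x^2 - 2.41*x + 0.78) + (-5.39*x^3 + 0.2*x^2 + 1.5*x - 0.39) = -5.9*x^3 + 3.78*x^2 - 0.91*x + 0.39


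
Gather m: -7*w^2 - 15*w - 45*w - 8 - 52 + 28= -7*w^2 - 60*w - 32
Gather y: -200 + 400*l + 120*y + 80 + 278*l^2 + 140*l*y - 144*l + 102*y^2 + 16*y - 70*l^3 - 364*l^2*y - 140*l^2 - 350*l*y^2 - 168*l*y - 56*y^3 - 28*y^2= -70*l^3 + 138*l^2 + 256*l - 56*y^3 + y^2*(74 - 350*l) + y*(-364*l^2 - 28*l + 136) - 120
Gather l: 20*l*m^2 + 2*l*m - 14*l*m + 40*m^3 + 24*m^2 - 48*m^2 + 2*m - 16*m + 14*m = l*(20*m^2 - 12*m) + 40*m^3 - 24*m^2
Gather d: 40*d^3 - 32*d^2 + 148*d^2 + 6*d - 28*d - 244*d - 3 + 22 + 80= 40*d^3 + 116*d^2 - 266*d + 99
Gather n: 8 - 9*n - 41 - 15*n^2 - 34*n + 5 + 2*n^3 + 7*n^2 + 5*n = 2*n^3 - 8*n^2 - 38*n - 28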